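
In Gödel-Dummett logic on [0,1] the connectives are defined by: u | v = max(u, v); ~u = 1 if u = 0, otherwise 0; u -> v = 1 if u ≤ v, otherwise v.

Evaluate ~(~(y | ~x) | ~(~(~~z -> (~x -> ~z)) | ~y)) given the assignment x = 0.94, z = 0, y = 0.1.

~x: Gödel ¬ of 0.94 = 0 (operand ≠ 0)
(y | ~x) = max(0.1, 0) = 0.1
~(y | ~x): Gödel ¬ of 0.1 = 0 (operand ≠ 0)
~z: Gödel ¬ of 0 = 1 (operand is 0)
~~z: Gödel ¬ of 1 = 0 (operand ≠ 0)
~x: Gödel ¬ of 0.94 = 0 (operand ≠ 0)
~z: Gödel ¬ of 0 = 1 (operand is 0)
(~x -> ~z): 0 ≤ 1, so result = 1
(~~z -> (~x -> ~z)): 0 ≤ 1, so result = 1
~(~~z -> (~x -> ~z)): Gödel ¬ of 1 = 0 (operand ≠ 0)
~y: Gödel ¬ of 0.1 = 0 (operand ≠ 0)
(~(~~z -> (~x -> ~z)) | ~y) = max(0, 0) = 0
~(~(~~z -> (~x -> ~z)) | ~y): Gödel ¬ of 0 = 1 (operand is 0)
(~(y | ~x) | ~(~(~~z -> (~x -> ~z)) | ~y)) = max(0, 1) = 1
~(~(y | ~x) | ~(~(~~z -> (~x -> ~z)) | ~y)): Gödel ¬ of 1 = 0 (operand ≠ 0)

0.00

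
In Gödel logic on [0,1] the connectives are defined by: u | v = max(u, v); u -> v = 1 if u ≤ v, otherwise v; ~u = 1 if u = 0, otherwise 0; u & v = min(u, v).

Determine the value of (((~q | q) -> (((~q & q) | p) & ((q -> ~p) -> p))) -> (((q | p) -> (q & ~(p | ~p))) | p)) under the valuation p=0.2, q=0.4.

~q: Gödel ¬ of 0.4 = 0 (operand ≠ 0)
(~q | q) = max(0, 0.4) = 0.4
~q: Gödel ¬ of 0.4 = 0 (operand ≠ 0)
(~q & q) = min(0, 0.4) = 0
((~q & q) | p) = max(0, 0.2) = 0.2
~p: Gödel ¬ of 0.2 = 0 (operand ≠ 0)
(q -> ~p): 0.4 > 0, so result = 0
((q -> ~p) -> p): 0 ≤ 0.2, so result = 1
(((~q & q) | p) & ((q -> ~p) -> p)) = min(0.2, 1) = 0.2
((~q | q) -> (((~q & q) | p) & ((q -> ~p) -> p))): 0.4 > 0.2, so result = 0.2
(q | p) = max(0.4, 0.2) = 0.4
~p: Gödel ¬ of 0.2 = 0 (operand ≠ 0)
(p | ~p) = max(0.2, 0) = 0.2
~(p | ~p): Gödel ¬ of 0.2 = 0 (operand ≠ 0)
(q & ~(p | ~p)) = min(0.4, 0) = 0
((q | p) -> (q & ~(p | ~p))): 0.4 > 0, so result = 0
(((q | p) -> (q & ~(p | ~p))) | p) = max(0, 0.2) = 0.2
(((~q | q) -> (((~q & q) | p) & ((q -> ~p) -> p))) -> (((q | p) -> (q & ~(p | ~p))) | p)): 0.2 ≤ 0.2, so result = 1

1.00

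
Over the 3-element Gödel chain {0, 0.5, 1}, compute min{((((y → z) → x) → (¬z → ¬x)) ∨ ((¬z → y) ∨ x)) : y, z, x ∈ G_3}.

0.50

The minimum is attained at y = 0, z = 0, x = 0.5:
  (y → z): 0 ≤ 0, so result = 1
  ((y → z) → x): 1 > 0.5, so result = 0.5
  ¬z: Gödel ¬ of 0 = 1 (operand is 0)
  ¬x: Gödel ¬ of 0.5 = 0 (operand ≠ 0)
  (¬z → ¬x): 1 > 0, so result = 0
  (((y → z) → x) → (¬z → ¬x)): 0.5 > 0, so result = 0
  ¬z: Gödel ¬ of 0 = 1 (operand is 0)
  (¬z → y): 1 > 0, so result = 0
  ((¬z → y) ∨ x) = max(0, 0.5) = 0.5
  ((((y → z) → x) → (¬z → ¬x)) ∨ ((¬z → y) ∨ x)) = max(0, 0.5) = 0.5
Checking all 27 assignments confirms none give a value below 0.50.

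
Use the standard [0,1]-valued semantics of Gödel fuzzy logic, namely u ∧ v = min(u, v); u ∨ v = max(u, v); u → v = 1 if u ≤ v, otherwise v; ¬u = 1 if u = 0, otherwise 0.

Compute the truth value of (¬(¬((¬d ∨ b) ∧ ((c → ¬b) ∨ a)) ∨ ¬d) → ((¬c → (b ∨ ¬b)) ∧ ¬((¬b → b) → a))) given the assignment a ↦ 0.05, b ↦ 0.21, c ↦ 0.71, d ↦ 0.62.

0.00

¬d: Gödel ¬ of 0.62 = 0 (operand ≠ 0)
(¬d ∨ b) = max(0, 0.21) = 0.21
¬b: Gödel ¬ of 0.21 = 0 (operand ≠ 0)
(c → ¬b): 0.71 > 0, so result = 0
((c → ¬b) ∨ a) = max(0, 0.05) = 0.05
((¬d ∨ b) ∧ ((c → ¬b) ∨ a)) = min(0.21, 0.05) = 0.05
¬((¬d ∨ b) ∧ ((c → ¬b) ∨ a)): Gödel ¬ of 0.05 = 0 (operand ≠ 0)
¬d: Gödel ¬ of 0.62 = 0 (operand ≠ 0)
(¬((¬d ∨ b) ∧ ((c → ¬b) ∨ a)) ∨ ¬d) = max(0, 0) = 0
¬(¬((¬d ∨ b) ∧ ((c → ¬b) ∨ a)) ∨ ¬d): Gödel ¬ of 0 = 1 (operand is 0)
¬c: Gödel ¬ of 0.71 = 0 (operand ≠ 0)
¬b: Gödel ¬ of 0.21 = 0 (operand ≠ 0)
(b ∨ ¬b) = max(0.21, 0) = 0.21
(¬c → (b ∨ ¬b)): 0 ≤ 0.21, so result = 1
¬b: Gödel ¬ of 0.21 = 0 (operand ≠ 0)
(¬b → b): 0 ≤ 0.21, so result = 1
((¬b → b) → a): 1 > 0.05, so result = 0.05
¬((¬b → b) → a): Gödel ¬ of 0.05 = 0 (operand ≠ 0)
((¬c → (b ∨ ¬b)) ∧ ¬((¬b → b) → a)) = min(1, 0) = 0
(¬(¬((¬d ∨ b) ∧ ((c → ¬b) ∨ a)) ∨ ¬d) → ((¬c → (b ∨ ¬b)) ∧ ¬((¬b → b) → a))): 1 > 0, so result = 0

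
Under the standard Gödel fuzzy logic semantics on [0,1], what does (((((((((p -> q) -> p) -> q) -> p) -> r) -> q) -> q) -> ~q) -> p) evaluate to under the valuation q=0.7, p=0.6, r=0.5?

1.00

(p -> q): 0.6 ≤ 0.7, so result = 1
((p -> q) -> p): 1 > 0.6, so result = 0.6
(((p -> q) -> p) -> q): 0.6 ≤ 0.7, so result = 1
((((p -> q) -> p) -> q) -> p): 1 > 0.6, so result = 0.6
(((((p -> q) -> p) -> q) -> p) -> r): 0.6 > 0.5, so result = 0.5
((((((p -> q) -> p) -> q) -> p) -> r) -> q): 0.5 ≤ 0.7, so result = 1
(((((((p -> q) -> p) -> q) -> p) -> r) -> q) -> q): 1 > 0.7, so result = 0.7
~q: Gödel ¬ of 0.7 = 0 (operand ≠ 0)
((((((((p -> q) -> p) -> q) -> p) -> r) -> q) -> q) -> ~q): 0.7 > 0, so result = 0
(((((((((p -> q) -> p) -> q) -> p) -> r) -> q) -> q) -> ~q) -> p): 0 ≤ 0.6, so result = 1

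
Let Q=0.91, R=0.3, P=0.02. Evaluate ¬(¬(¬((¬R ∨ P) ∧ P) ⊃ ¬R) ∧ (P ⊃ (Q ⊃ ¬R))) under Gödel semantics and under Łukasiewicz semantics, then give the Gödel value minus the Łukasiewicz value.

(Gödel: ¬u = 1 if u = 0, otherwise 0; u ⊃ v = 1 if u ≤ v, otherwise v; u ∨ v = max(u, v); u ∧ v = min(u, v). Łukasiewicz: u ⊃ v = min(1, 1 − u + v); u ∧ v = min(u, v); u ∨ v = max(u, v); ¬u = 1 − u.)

Gödel evaluation:
  ¬R: Gödel ¬ of 0.3 = 0 (operand ≠ 0)
  (¬R ∨ P) = max(0, 0.02) = 0.02
  ((¬R ∨ P) ∧ P) = min(0.02, 0.02) = 0.02
  ¬((¬R ∨ P) ∧ P): Gödel ¬ of 0.02 = 0 (operand ≠ 0)
  ¬R: Gödel ¬ of 0.3 = 0 (operand ≠ 0)
  (¬((¬R ∨ P) ∧ P) ⊃ ¬R): 0 ≤ 0, so result = 1
  ¬(¬((¬R ∨ P) ∧ P) ⊃ ¬R): Gödel ¬ of 1 = 0 (operand ≠ 0)
  ¬R: Gödel ¬ of 0.3 = 0 (operand ≠ 0)
  (Q ⊃ ¬R): 0.91 > 0, so result = 0
  (P ⊃ (Q ⊃ ¬R)): 0.02 > 0, so result = 0
  (¬(¬((¬R ∨ P) ∧ P) ⊃ ¬R) ∧ (P ⊃ (Q ⊃ ¬R))) = min(0, 0) = 0
  ¬(¬(¬((¬R ∨ P) ∧ P) ⊃ ¬R) ∧ (P ⊃ (Q ⊃ ¬R))): Gödel ¬ of 0 = 1 (operand is 0)
  Gödel value = 1
Łukasiewicz evaluation:
  ¬R: Łukasiewicz ¬ gives 1 − 0.3 = 0.7
  (¬R ∨ P) = max(0.7, 0.02) = 0.7
  ((¬R ∨ P) ∧ P) = min(0.7, 0.02) = 0.02
  ¬((¬R ∨ P) ∧ P): Łukasiewicz ¬ gives 1 − 0.02 = 0.98
  ¬R: Łukasiewicz ¬ gives 1 − 0.3 = 0.7
  (¬((¬R ∨ P) ∧ P) ⊃ ¬R): min(1, 1 − 0.98 + 0.7) = 0.72
  ¬(¬((¬R ∨ P) ∧ P) ⊃ ¬R): Łukasiewicz ¬ gives 1 − 0.72 = 0.28
  ¬R: Łukasiewicz ¬ gives 1 − 0.3 = 0.7
  (Q ⊃ ¬R): min(1, 1 − 0.91 + 0.7) = 0.79
  (P ⊃ (Q ⊃ ¬R)): min(1, 1 − 0.02 + 0.79) = 1
  (¬(¬((¬R ∨ P) ∧ P) ⊃ ¬R) ∧ (P ⊃ (Q ⊃ ¬R))) = min(0.28, 1) = 0.28
  ¬(¬(¬((¬R ∨ P) ∧ P) ⊃ ¬R) ∧ (P ⊃ (Q ⊃ ¬R))): Łukasiewicz ¬ gives 1 − 0.28 = 0.72
  Łukasiewicz value = 0.72
Difference: 1 − 0.72 = 0.28

0.28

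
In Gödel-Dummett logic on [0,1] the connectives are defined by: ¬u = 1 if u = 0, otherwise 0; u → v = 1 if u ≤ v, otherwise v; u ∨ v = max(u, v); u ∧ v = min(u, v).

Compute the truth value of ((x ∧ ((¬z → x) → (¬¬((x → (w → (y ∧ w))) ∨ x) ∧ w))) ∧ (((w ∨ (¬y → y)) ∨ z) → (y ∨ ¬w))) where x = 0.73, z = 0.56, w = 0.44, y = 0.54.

0.44

¬z: Gödel ¬ of 0.56 = 0 (operand ≠ 0)
(¬z → x): 0 ≤ 0.73, so result = 1
(y ∧ w) = min(0.54, 0.44) = 0.44
(w → (y ∧ w)): 0.44 ≤ 0.44, so result = 1
(x → (w → (y ∧ w))): 0.73 ≤ 1, so result = 1
((x → (w → (y ∧ w))) ∨ x) = max(1, 0.73) = 1
¬((x → (w → (y ∧ w))) ∨ x): Gödel ¬ of 1 = 0 (operand ≠ 0)
¬¬((x → (w → (y ∧ w))) ∨ x): Gödel ¬ of 0 = 1 (operand is 0)
(¬¬((x → (w → (y ∧ w))) ∨ x) ∧ w) = min(1, 0.44) = 0.44
((¬z → x) → (¬¬((x → (w → (y ∧ w))) ∨ x) ∧ w)): 1 > 0.44, so result = 0.44
(x ∧ ((¬z → x) → (¬¬((x → (w → (y ∧ w))) ∨ x) ∧ w))) = min(0.73, 0.44) = 0.44
¬y: Gödel ¬ of 0.54 = 0 (operand ≠ 0)
(¬y → y): 0 ≤ 0.54, so result = 1
(w ∨ (¬y → y)) = max(0.44, 1) = 1
((w ∨ (¬y → y)) ∨ z) = max(1, 0.56) = 1
¬w: Gödel ¬ of 0.44 = 0 (operand ≠ 0)
(y ∨ ¬w) = max(0.54, 0) = 0.54
(((w ∨ (¬y → y)) ∨ z) → (y ∨ ¬w)): 1 > 0.54, so result = 0.54
((x ∧ ((¬z → x) → (¬¬((x → (w → (y ∧ w))) ∨ x) ∧ w))) ∧ (((w ∨ (¬y → y)) ∨ z) → (y ∨ ¬w))) = min(0.44, 0.54) = 0.44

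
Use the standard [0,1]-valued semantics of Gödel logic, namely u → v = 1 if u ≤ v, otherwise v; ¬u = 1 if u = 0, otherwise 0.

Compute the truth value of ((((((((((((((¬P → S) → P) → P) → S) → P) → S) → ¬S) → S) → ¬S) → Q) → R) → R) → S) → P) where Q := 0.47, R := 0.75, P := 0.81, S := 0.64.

¬P: Gödel ¬ of 0.81 = 0 (operand ≠ 0)
(¬P → S): 0 ≤ 0.64, so result = 1
((¬P → S) → P): 1 > 0.81, so result = 0.81
(((¬P → S) → P) → P): 0.81 ≤ 0.81, so result = 1
((((¬P → S) → P) → P) → S): 1 > 0.64, so result = 0.64
(((((¬P → S) → P) → P) → S) → P): 0.64 ≤ 0.81, so result = 1
((((((¬P → S) → P) → P) → S) → P) → S): 1 > 0.64, so result = 0.64
¬S: Gödel ¬ of 0.64 = 0 (operand ≠ 0)
(((((((¬P → S) → P) → P) → S) → P) → S) → ¬S): 0.64 > 0, so result = 0
((((((((¬P → S) → P) → P) → S) → P) → S) → ¬S) → S): 0 ≤ 0.64, so result = 1
¬S: Gödel ¬ of 0.64 = 0 (operand ≠ 0)
(((((((((¬P → S) → P) → P) → S) → P) → S) → ¬S) → S) → ¬S): 1 > 0, so result = 0
((((((((((¬P → S) → P) → P) → S) → P) → S) → ¬S) → S) → ¬S) → Q): 0 ≤ 0.47, so result = 1
(((((((((((¬P → S) → P) → P) → S) → P) → S) → ¬S) → S) → ¬S) → Q) → R): 1 > 0.75, so result = 0.75
((((((((((((¬P → S) → P) → P) → S) → P) → S) → ¬S) → S) → ¬S) → Q) → R) → R): 0.75 ≤ 0.75, so result = 1
(((((((((((((¬P → S) → P) → P) → S) → P) → S) → ¬S) → S) → ¬S) → Q) → R) → R) → S): 1 > 0.64, so result = 0.64
((((((((((((((¬P → S) → P) → P) → S) → P) → S) → ¬S) → S) → ¬S) → Q) → R) → R) → S) → P): 0.64 ≤ 0.81, so result = 1

1.00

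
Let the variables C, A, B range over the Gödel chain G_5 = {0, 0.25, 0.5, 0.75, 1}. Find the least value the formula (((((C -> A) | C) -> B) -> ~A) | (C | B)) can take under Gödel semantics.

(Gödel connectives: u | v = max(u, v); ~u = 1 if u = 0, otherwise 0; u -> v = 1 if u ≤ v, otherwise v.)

0.25

The minimum is attained at C = 0, A = 0.25, B = 0.25:
  (C -> A): 0 ≤ 0.25, so result = 1
  ((C -> A) | C) = max(1, 0) = 1
  (((C -> A) | C) -> B): 1 > 0.25, so result = 0.25
  ~A: Gödel ¬ of 0.25 = 0 (operand ≠ 0)
  ((((C -> A) | C) -> B) -> ~A): 0.25 > 0, so result = 0
  (C | B) = max(0, 0.25) = 0.25
  (((((C -> A) | C) -> B) -> ~A) | (C | B)) = max(0, 0.25) = 0.25
Checking all 125 assignments confirms none give a value below 0.25.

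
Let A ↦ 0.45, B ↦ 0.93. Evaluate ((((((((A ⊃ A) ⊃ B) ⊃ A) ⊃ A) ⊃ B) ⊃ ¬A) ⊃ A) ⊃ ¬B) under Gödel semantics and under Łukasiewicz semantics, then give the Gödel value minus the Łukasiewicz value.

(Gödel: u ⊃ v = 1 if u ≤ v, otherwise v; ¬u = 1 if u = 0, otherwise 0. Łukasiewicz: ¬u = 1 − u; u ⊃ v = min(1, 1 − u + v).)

-0.17

Gödel evaluation:
  (A ⊃ A): 0.45 ≤ 0.45, so result = 1
  ((A ⊃ A) ⊃ B): 1 > 0.93, so result = 0.93
  (((A ⊃ A) ⊃ B) ⊃ A): 0.93 > 0.45, so result = 0.45
  ((((A ⊃ A) ⊃ B) ⊃ A) ⊃ A): 0.45 ≤ 0.45, so result = 1
  (((((A ⊃ A) ⊃ B) ⊃ A) ⊃ A) ⊃ B): 1 > 0.93, so result = 0.93
  ¬A: Gödel ¬ of 0.45 = 0 (operand ≠ 0)
  ((((((A ⊃ A) ⊃ B) ⊃ A) ⊃ A) ⊃ B) ⊃ ¬A): 0.93 > 0, so result = 0
  (((((((A ⊃ A) ⊃ B) ⊃ A) ⊃ A) ⊃ B) ⊃ ¬A) ⊃ A): 0 ≤ 0.45, so result = 1
  ¬B: Gödel ¬ of 0.93 = 0 (operand ≠ 0)
  ((((((((A ⊃ A) ⊃ B) ⊃ A) ⊃ A) ⊃ B) ⊃ ¬A) ⊃ A) ⊃ ¬B): 1 > 0, so result = 0
  Gödel value = 0
Łukasiewicz evaluation:
  (A ⊃ A): min(1, 1 − 0.45 + 0.45) = 1
  ((A ⊃ A) ⊃ B): min(1, 1 − 1 + 0.93) = 0.93
  (((A ⊃ A) ⊃ B) ⊃ A): min(1, 1 − 0.93 + 0.45) = 0.52
  ((((A ⊃ A) ⊃ B) ⊃ A) ⊃ A): min(1, 1 − 0.52 + 0.45) = 0.93
  (((((A ⊃ A) ⊃ B) ⊃ A) ⊃ A) ⊃ B): min(1, 1 − 0.93 + 0.93) = 1
  ¬A: Łukasiewicz ¬ gives 1 − 0.45 = 0.55
  ((((((A ⊃ A) ⊃ B) ⊃ A) ⊃ A) ⊃ B) ⊃ ¬A): min(1, 1 − 1 + 0.55) = 0.55
  (((((((A ⊃ A) ⊃ B) ⊃ A) ⊃ A) ⊃ B) ⊃ ¬A) ⊃ A): min(1, 1 − 0.55 + 0.45) = 0.9
  ¬B: Łukasiewicz ¬ gives 1 − 0.93 = 0.07
  ((((((((A ⊃ A) ⊃ B) ⊃ A) ⊃ A) ⊃ B) ⊃ ¬A) ⊃ A) ⊃ ¬B): min(1, 1 − 0.9 + 0.07) = 0.17
  Łukasiewicz value = 0.17
Difference: 0 − 0.17 = -0.17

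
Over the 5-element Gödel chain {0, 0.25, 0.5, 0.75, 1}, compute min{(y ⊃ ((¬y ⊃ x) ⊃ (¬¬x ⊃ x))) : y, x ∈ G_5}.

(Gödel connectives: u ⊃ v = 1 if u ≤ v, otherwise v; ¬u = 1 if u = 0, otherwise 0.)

The minimum is attained at y = 0.5, x = 0.25:
  ¬y: Gödel ¬ of 0.5 = 0 (operand ≠ 0)
  (¬y ⊃ x): 0 ≤ 0.25, so result = 1
  ¬x: Gödel ¬ of 0.25 = 0 (operand ≠ 0)
  ¬¬x: Gödel ¬ of 0 = 1 (operand is 0)
  (¬¬x ⊃ x): 1 > 0.25, so result = 0.25
  ((¬y ⊃ x) ⊃ (¬¬x ⊃ x)): 1 > 0.25, so result = 0.25
  (y ⊃ ((¬y ⊃ x) ⊃ (¬¬x ⊃ x))): 0.5 > 0.25, so result = 0.25
Checking all 25 assignments confirms none give a value below 0.25.

0.25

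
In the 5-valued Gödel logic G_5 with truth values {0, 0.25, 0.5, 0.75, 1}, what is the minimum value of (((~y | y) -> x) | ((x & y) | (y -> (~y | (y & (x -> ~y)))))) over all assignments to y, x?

0.25

The minimum is attained at y = 0.5, x = 0.25:
  ~y: Gödel ¬ of 0.5 = 0 (operand ≠ 0)
  (~y | y) = max(0, 0.5) = 0.5
  ((~y | y) -> x): 0.5 > 0.25, so result = 0.25
  (x & y) = min(0.25, 0.5) = 0.25
  ~y: Gödel ¬ of 0.5 = 0 (operand ≠ 0)
  ~y: Gödel ¬ of 0.5 = 0 (operand ≠ 0)
  (x -> ~y): 0.25 > 0, so result = 0
  (y & (x -> ~y)) = min(0.5, 0) = 0
  (~y | (y & (x -> ~y))) = max(0, 0) = 0
  (y -> (~y | (y & (x -> ~y)))): 0.5 > 0, so result = 0
  ((x & y) | (y -> (~y | (y & (x -> ~y))))) = max(0.25, 0) = 0.25
  (((~y | y) -> x) | ((x & y) | (y -> (~y | (y & (x -> ~y)))))) = max(0.25, 0.25) = 0.25
Checking all 25 assignments confirms none give a value below 0.25.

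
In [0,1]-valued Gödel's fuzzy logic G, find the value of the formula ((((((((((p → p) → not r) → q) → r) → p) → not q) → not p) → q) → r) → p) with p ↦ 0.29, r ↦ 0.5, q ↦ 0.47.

(p → p): 0.29 ≤ 0.29, so result = 1
not r: Gödel ¬ of 0.5 = 0 (operand ≠ 0)
((p → p) → not r): 1 > 0, so result = 0
(((p → p) → not r) → q): 0 ≤ 0.47, so result = 1
((((p → p) → not r) → q) → r): 1 > 0.5, so result = 0.5
(((((p → p) → not r) → q) → r) → p): 0.5 > 0.29, so result = 0.29
not q: Gödel ¬ of 0.47 = 0 (operand ≠ 0)
((((((p → p) → not r) → q) → r) → p) → not q): 0.29 > 0, so result = 0
not p: Gödel ¬ of 0.29 = 0 (operand ≠ 0)
(((((((p → p) → not r) → q) → r) → p) → not q) → not p): 0 ≤ 0, so result = 1
((((((((p → p) → not r) → q) → r) → p) → not q) → not p) → q): 1 > 0.47, so result = 0.47
(((((((((p → p) → not r) → q) → r) → p) → not q) → not p) → q) → r): 0.47 ≤ 0.5, so result = 1
((((((((((p → p) → not r) → q) → r) → p) → not q) → not p) → q) → r) → p): 1 > 0.29, so result = 0.29

0.29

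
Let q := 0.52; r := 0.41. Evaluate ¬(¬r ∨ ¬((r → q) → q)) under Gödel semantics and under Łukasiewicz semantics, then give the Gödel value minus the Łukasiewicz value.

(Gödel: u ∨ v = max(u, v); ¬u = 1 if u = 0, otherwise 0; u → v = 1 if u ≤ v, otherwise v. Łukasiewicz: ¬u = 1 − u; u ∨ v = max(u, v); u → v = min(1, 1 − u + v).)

0.59

Gödel evaluation:
  ¬r: Gödel ¬ of 0.41 = 0 (operand ≠ 0)
  (r → q): 0.41 ≤ 0.52, so result = 1
  ((r → q) → q): 1 > 0.52, so result = 0.52
  ¬((r → q) → q): Gödel ¬ of 0.52 = 0 (operand ≠ 0)
  (¬r ∨ ¬((r → q) → q)) = max(0, 0) = 0
  ¬(¬r ∨ ¬((r → q) → q)): Gödel ¬ of 0 = 1 (operand is 0)
  Gödel value = 1
Łukasiewicz evaluation:
  ¬r: Łukasiewicz ¬ gives 1 − 0.41 = 0.59
  (r → q): min(1, 1 − 0.41 + 0.52) = 1
  ((r → q) → q): min(1, 1 − 1 + 0.52) = 0.52
  ¬((r → q) → q): Łukasiewicz ¬ gives 1 − 0.52 = 0.48
  (¬r ∨ ¬((r → q) → q)) = max(0.59, 0.48) = 0.59
  ¬(¬r ∨ ¬((r → q) → q)): Łukasiewicz ¬ gives 1 − 0.59 = 0.41
  Łukasiewicz value = 0.41
Difference: 1 − 0.41 = 0.59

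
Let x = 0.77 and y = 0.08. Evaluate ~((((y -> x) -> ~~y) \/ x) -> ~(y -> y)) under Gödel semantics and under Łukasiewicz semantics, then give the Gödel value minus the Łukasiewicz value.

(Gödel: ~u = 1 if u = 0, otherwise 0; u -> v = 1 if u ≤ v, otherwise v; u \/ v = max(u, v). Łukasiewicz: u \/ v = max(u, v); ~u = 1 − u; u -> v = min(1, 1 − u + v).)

0.23

Gödel evaluation:
  (y -> x): 0.08 ≤ 0.77, so result = 1
  ~y: Gödel ¬ of 0.08 = 0 (operand ≠ 0)
  ~~y: Gödel ¬ of 0 = 1 (operand is 0)
  ((y -> x) -> ~~y): 1 ≤ 1, so result = 1
  (((y -> x) -> ~~y) \/ x) = max(1, 0.77) = 1
  (y -> y): 0.08 ≤ 0.08, so result = 1
  ~(y -> y): Gödel ¬ of 1 = 0 (operand ≠ 0)
  ((((y -> x) -> ~~y) \/ x) -> ~(y -> y)): 1 > 0, so result = 0
  ~((((y -> x) -> ~~y) \/ x) -> ~(y -> y)): Gödel ¬ of 0 = 1 (operand is 0)
  Gödel value = 1
Łukasiewicz evaluation:
  (y -> x): min(1, 1 − 0.08 + 0.77) = 1
  ~y: Łukasiewicz ¬ gives 1 − 0.08 = 0.92
  ~~y: Łukasiewicz ¬ gives 1 − 0.92 = 0.08
  ((y -> x) -> ~~y): min(1, 1 − 1 + 0.08) = 0.08
  (((y -> x) -> ~~y) \/ x) = max(0.08, 0.77) = 0.77
  (y -> y): min(1, 1 − 0.08 + 0.08) = 1
  ~(y -> y): Łukasiewicz ¬ gives 1 − 1 = 0
  ((((y -> x) -> ~~y) \/ x) -> ~(y -> y)): min(1, 1 − 0.77 + 0) = 0.23
  ~((((y -> x) -> ~~y) \/ x) -> ~(y -> y)): Łukasiewicz ¬ gives 1 − 0.23 = 0.77
  Łukasiewicz value = 0.77
Difference: 1 − 0.77 = 0.23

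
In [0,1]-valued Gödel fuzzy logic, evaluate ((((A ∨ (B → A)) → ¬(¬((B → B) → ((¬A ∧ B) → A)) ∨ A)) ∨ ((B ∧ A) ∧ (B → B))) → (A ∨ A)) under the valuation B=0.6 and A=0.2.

(B → A): 0.6 > 0.2, so result = 0.2
(A ∨ (B → A)) = max(0.2, 0.2) = 0.2
(B → B): 0.6 ≤ 0.6, so result = 1
¬A: Gödel ¬ of 0.2 = 0 (operand ≠ 0)
(¬A ∧ B) = min(0, 0.6) = 0
((¬A ∧ B) → A): 0 ≤ 0.2, so result = 1
((B → B) → ((¬A ∧ B) → A)): 1 ≤ 1, so result = 1
¬((B → B) → ((¬A ∧ B) → A)): Gödel ¬ of 1 = 0 (operand ≠ 0)
(¬((B → B) → ((¬A ∧ B) → A)) ∨ A) = max(0, 0.2) = 0.2
¬(¬((B → B) → ((¬A ∧ B) → A)) ∨ A): Gödel ¬ of 0.2 = 0 (operand ≠ 0)
((A ∨ (B → A)) → ¬(¬((B → B) → ((¬A ∧ B) → A)) ∨ A)): 0.2 > 0, so result = 0
(B ∧ A) = min(0.6, 0.2) = 0.2
(B → B): 0.6 ≤ 0.6, so result = 1
((B ∧ A) ∧ (B → B)) = min(0.2, 1) = 0.2
(((A ∨ (B → A)) → ¬(¬((B → B) → ((¬A ∧ B) → A)) ∨ A)) ∨ ((B ∧ A) ∧ (B → B))) = max(0, 0.2) = 0.2
(A ∨ A) = max(0.2, 0.2) = 0.2
((((A ∨ (B → A)) → ¬(¬((B → B) → ((¬A ∧ B) → A)) ∨ A)) ∨ ((B ∧ A) ∧ (B → B))) → (A ∨ A)): 0.2 ≤ 0.2, so result = 1

1.00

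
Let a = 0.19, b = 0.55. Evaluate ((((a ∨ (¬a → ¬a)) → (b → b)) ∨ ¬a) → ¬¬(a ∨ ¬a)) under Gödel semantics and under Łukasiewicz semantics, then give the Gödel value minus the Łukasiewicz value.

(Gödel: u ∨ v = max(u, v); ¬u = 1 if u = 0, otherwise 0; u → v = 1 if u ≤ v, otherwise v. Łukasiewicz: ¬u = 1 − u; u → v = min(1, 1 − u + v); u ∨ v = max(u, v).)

0.19

Gödel evaluation:
  ¬a: Gödel ¬ of 0.19 = 0 (operand ≠ 0)
  ¬a: Gödel ¬ of 0.19 = 0 (operand ≠ 0)
  (¬a → ¬a): 0 ≤ 0, so result = 1
  (a ∨ (¬a → ¬a)) = max(0.19, 1) = 1
  (b → b): 0.55 ≤ 0.55, so result = 1
  ((a ∨ (¬a → ¬a)) → (b → b)): 1 ≤ 1, so result = 1
  ¬a: Gödel ¬ of 0.19 = 0 (operand ≠ 0)
  (((a ∨ (¬a → ¬a)) → (b → b)) ∨ ¬a) = max(1, 0) = 1
  ¬a: Gödel ¬ of 0.19 = 0 (operand ≠ 0)
  (a ∨ ¬a) = max(0.19, 0) = 0.19
  ¬(a ∨ ¬a): Gödel ¬ of 0.19 = 0 (operand ≠ 0)
  ¬¬(a ∨ ¬a): Gödel ¬ of 0 = 1 (operand is 0)
  ((((a ∨ (¬a → ¬a)) → (b → b)) ∨ ¬a) → ¬¬(a ∨ ¬a)): 1 ≤ 1, so result = 1
  Gödel value = 1
Łukasiewicz evaluation:
  ¬a: Łukasiewicz ¬ gives 1 − 0.19 = 0.81
  ¬a: Łukasiewicz ¬ gives 1 − 0.19 = 0.81
  (¬a → ¬a): min(1, 1 − 0.81 + 0.81) = 1
  (a ∨ (¬a → ¬a)) = max(0.19, 1) = 1
  (b → b): min(1, 1 − 0.55 + 0.55) = 1
  ((a ∨ (¬a → ¬a)) → (b → b)): min(1, 1 − 1 + 1) = 1
  ¬a: Łukasiewicz ¬ gives 1 − 0.19 = 0.81
  (((a ∨ (¬a → ¬a)) → (b → b)) ∨ ¬a) = max(1, 0.81) = 1
  ¬a: Łukasiewicz ¬ gives 1 − 0.19 = 0.81
  (a ∨ ¬a) = max(0.19, 0.81) = 0.81
  ¬(a ∨ ¬a): Łukasiewicz ¬ gives 1 − 0.81 = 0.19
  ¬¬(a ∨ ¬a): Łukasiewicz ¬ gives 1 − 0.19 = 0.81
  ((((a ∨ (¬a → ¬a)) → (b → b)) ∨ ¬a) → ¬¬(a ∨ ¬a)): min(1, 1 − 1 + 0.81) = 0.81
  Łukasiewicz value = 0.81
Difference: 1 − 0.81 = 0.19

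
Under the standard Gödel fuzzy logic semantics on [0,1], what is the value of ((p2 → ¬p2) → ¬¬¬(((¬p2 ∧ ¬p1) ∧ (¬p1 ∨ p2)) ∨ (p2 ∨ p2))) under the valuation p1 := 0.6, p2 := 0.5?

¬p2: Gödel ¬ of 0.5 = 0 (operand ≠ 0)
(p2 → ¬p2): 0.5 > 0, so result = 0
¬p2: Gödel ¬ of 0.5 = 0 (operand ≠ 0)
¬p1: Gödel ¬ of 0.6 = 0 (operand ≠ 0)
(¬p2 ∧ ¬p1) = min(0, 0) = 0
¬p1: Gödel ¬ of 0.6 = 0 (operand ≠ 0)
(¬p1 ∨ p2) = max(0, 0.5) = 0.5
((¬p2 ∧ ¬p1) ∧ (¬p1 ∨ p2)) = min(0, 0.5) = 0
(p2 ∨ p2) = max(0.5, 0.5) = 0.5
(((¬p2 ∧ ¬p1) ∧ (¬p1 ∨ p2)) ∨ (p2 ∨ p2)) = max(0, 0.5) = 0.5
¬(((¬p2 ∧ ¬p1) ∧ (¬p1 ∨ p2)) ∨ (p2 ∨ p2)): Gödel ¬ of 0.5 = 0 (operand ≠ 0)
¬¬(((¬p2 ∧ ¬p1) ∧ (¬p1 ∨ p2)) ∨ (p2 ∨ p2)): Gödel ¬ of 0 = 1 (operand is 0)
¬¬¬(((¬p2 ∧ ¬p1) ∧ (¬p1 ∨ p2)) ∨ (p2 ∨ p2)): Gödel ¬ of 1 = 0 (operand ≠ 0)
((p2 → ¬p2) → ¬¬¬(((¬p2 ∧ ¬p1) ∧ (¬p1 ∨ p2)) ∨ (p2 ∨ p2))): 0 ≤ 0, so result = 1

1.00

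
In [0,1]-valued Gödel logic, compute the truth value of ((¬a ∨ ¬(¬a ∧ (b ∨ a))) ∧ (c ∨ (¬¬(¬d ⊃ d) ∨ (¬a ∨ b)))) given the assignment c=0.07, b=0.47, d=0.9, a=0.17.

¬a: Gödel ¬ of 0.17 = 0 (operand ≠ 0)
¬a: Gödel ¬ of 0.17 = 0 (operand ≠ 0)
(b ∨ a) = max(0.47, 0.17) = 0.47
(¬a ∧ (b ∨ a)) = min(0, 0.47) = 0
¬(¬a ∧ (b ∨ a)): Gödel ¬ of 0 = 1 (operand is 0)
(¬a ∨ ¬(¬a ∧ (b ∨ a))) = max(0, 1) = 1
¬d: Gödel ¬ of 0.9 = 0 (operand ≠ 0)
(¬d ⊃ d): 0 ≤ 0.9, so result = 1
¬(¬d ⊃ d): Gödel ¬ of 1 = 0 (operand ≠ 0)
¬¬(¬d ⊃ d): Gödel ¬ of 0 = 1 (operand is 0)
¬a: Gödel ¬ of 0.17 = 0 (operand ≠ 0)
(¬a ∨ b) = max(0, 0.47) = 0.47
(¬¬(¬d ⊃ d) ∨ (¬a ∨ b)) = max(1, 0.47) = 1
(c ∨ (¬¬(¬d ⊃ d) ∨ (¬a ∨ b))) = max(0.07, 1) = 1
((¬a ∨ ¬(¬a ∧ (b ∨ a))) ∧ (c ∨ (¬¬(¬d ⊃ d) ∨ (¬a ∨ b)))) = min(1, 1) = 1

1.00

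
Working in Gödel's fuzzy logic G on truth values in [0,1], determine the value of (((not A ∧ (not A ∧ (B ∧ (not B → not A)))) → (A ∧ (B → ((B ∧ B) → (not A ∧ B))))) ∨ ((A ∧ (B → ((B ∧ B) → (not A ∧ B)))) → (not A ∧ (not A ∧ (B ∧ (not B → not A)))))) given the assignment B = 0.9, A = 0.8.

1.00

not A: Gödel ¬ of 0.8 = 0 (operand ≠ 0)
not A: Gödel ¬ of 0.8 = 0 (operand ≠ 0)
not B: Gödel ¬ of 0.9 = 0 (operand ≠ 0)
not A: Gödel ¬ of 0.8 = 0 (operand ≠ 0)
(not B → not A): 0 ≤ 0, so result = 1
(B ∧ (not B → not A)) = min(0.9, 1) = 0.9
(not A ∧ (B ∧ (not B → not A))) = min(0, 0.9) = 0
(not A ∧ (not A ∧ (B ∧ (not B → not A)))) = min(0, 0) = 0
(B ∧ B) = min(0.9, 0.9) = 0.9
not A: Gödel ¬ of 0.8 = 0 (operand ≠ 0)
(not A ∧ B) = min(0, 0.9) = 0
((B ∧ B) → (not A ∧ B)): 0.9 > 0, so result = 0
(B → ((B ∧ B) → (not A ∧ B))): 0.9 > 0, so result = 0
(A ∧ (B → ((B ∧ B) → (not A ∧ B)))) = min(0.8, 0) = 0
((not A ∧ (not A ∧ (B ∧ (not B → not A)))) → (A ∧ (B → ((B ∧ B) → (not A ∧ B))))): 0 ≤ 0, so result = 1
(B ∧ B) = min(0.9, 0.9) = 0.9
not A: Gödel ¬ of 0.8 = 0 (operand ≠ 0)
(not A ∧ B) = min(0, 0.9) = 0
((B ∧ B) → (not A ∧ B)): 0.9 > 0, so result = 0
(B → ((B ∧ B) → (not A ∧ B))): 0.9 > 0, so result = 0
(A ∧ (B → ((B ∧ B) → (not A ∧ B)))) = min(0.8, 0) = 0
not A: Gödel ¬ of 0.8 = 0 (operand ≠ 0)
not A: Gödel ¬ of 0.8 = 0 (operand ≠ 0)
not B: Gödel ¬ of 0.9 = 0 (operand ≠ 0)
not A: Gödel ¬ of 0.8 = 0 (operand ≠ 0)
(not B → not A): 0 ≤ 0, so result = 1
(B ∧ (not B → not A)) = min(0.9, 1) = 0.9
(not A ∧ (B ∧ (not B → not A))) = min(0, 0.9) = 0
(not A ∧ (not A ∧ (B ∧ (not B → not A)))) = min(0, 0) = 0
((A ∧ (B → ((B ∧ B) → (not A ∧ B)))) → (not A ∧ (not A ∧ (B ∧ (not B → not A))))): 0 ≤ 0, so result = 1
(((not A ∧ (not A ∧ (B ∧ (not B → not A)))) → (A ∧ (B → ((B ∧ B) → (not A ∧ B))))) ∨ ((A ∧ (B → ((B ∧ B) → (not A ∧ B)))) → (not A ∧ (not A ∧ (B ∧ (not B → not A)))))) = max(1, 1) = 1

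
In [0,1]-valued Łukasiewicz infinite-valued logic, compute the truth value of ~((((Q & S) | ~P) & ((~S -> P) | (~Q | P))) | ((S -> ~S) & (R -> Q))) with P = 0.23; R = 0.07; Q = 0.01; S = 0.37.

(Q & S) = min(0.01, 0.37) = 0.01
~P: Łukasiewicz ¬ gives 1 − 0.23 = 0.77
((Q & S) | ~P) = max(0.01, 0.77) = 0.77
~S: Łukasiewicz ¬ gives 1 − 0.37 = 0.63
(~S -> P): min(1, 1 − 0.63 + 0.23) = 0.6
~Q: Łukasiewicz ¬ gives 1 − 0.01 = 0.99
(~Q | P) = max(0.99, 0.23) = 0.99
((~S -> P) | (~Q | P)) = max(0.6, 0.99) = 0.99
(((Q & S) | ~P) & ((~S -> P) | (~Q | P))) = min(0.77, 0.99) = 0.77
~S: Łukasiewicz ¬ gives 1 − 0.37 = 0.63
(S -> ~S): min(1, 1 − 0.37 + 0.63) = 1
(R -> Q): min(1, 1 − 0.07 + 0.01) = 0.94
((S -> ~S) & (R -> Q)) = min(1, 0.94) = 0.94
((((Q & S) | ~P) & ((~S -> P) | (~Q | P))) | ((S -> ~S) & (R -> Q))) = max(0.77, 0.94) = 0.94
~((((Q & S) | ~P) & ((~S -> P) | (~Q | P))) | ((S -> ~S) & (R -> Q))): Łukasiewicz ¬ gives 1 − 0.94 = 0.06

0.06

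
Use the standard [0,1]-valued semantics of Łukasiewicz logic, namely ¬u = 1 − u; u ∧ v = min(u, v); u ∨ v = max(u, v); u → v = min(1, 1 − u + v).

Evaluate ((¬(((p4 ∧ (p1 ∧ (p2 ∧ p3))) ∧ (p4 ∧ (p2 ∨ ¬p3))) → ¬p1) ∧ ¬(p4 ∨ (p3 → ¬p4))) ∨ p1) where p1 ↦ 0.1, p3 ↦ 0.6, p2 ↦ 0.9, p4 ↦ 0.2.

(p2 ∧ p3) = min(0.9, 0.6) = 0.6
(p1 ∧ (p2 ∧ p3)) = min(0.1, 0.6) = 0.1
(p4 ∧ (p1 ∧ (p2 ∧ p3))) = min(0.2, 0.1) = 0.1
¬p3: Łukasiewicz ¬ gives 1 − 0.6 = 0.4
(p2 ∨ ¬p3) = max(0.9, 0.4) = 0.9
(p4 ∧ (p2 ∨ ¬p3)) = min(0.2, 0.9) = 0.2
((p4 ∧ (p1 ∧ (p2 ∧ p3))) ∧ (p4 ∧ (p2 ∨ ¬p3))) = min(0.1, 0.2) = 0.1
¬p1: Łukasiewicz ¬ gives 1 − 0.1 = 0.9
(((p4 ∧ (p1 ∧ (p2 ∧ p3))) ∧ (p4 ∧ (p2 ∨ ¬p3))) → ¬p1): min(1, 1 − 0.1 + 0.9) = 1
¬(((p4 ∧ (p1 ∧ (p2 ∧ p3))) ∧ (p4 ∧ (p2 ∨ ¬p3))) → ¬p1): Łukasiewicz ¬ gives 1 − 1 = 0
¬p4: Łukasiewicz ¬ gives 1 − 0.2 = 0.8
(p3 → ¬p4): min(1, 1 − 0.6 + 0.8) = 1
(p4 ∨ (p3 → ¬p4)) = max(0.2, 1) = 1
¬(p4 ∨ (p3 → ¬p4)): Łukasiewicz ¬ gives 1 − 1 = 0
(¬(((p4 ∧ (p1 ∧ (p2 ∧ p3))) ∧ (p4 ∧ (p2 ∨ ¬p3))) → ¬p1) ∧ ¬(p4 ∨ (p3 → ¬p4))) = min(0, 0) = 0
((¬(((p4 ∧ (p1 ∧ (p2 ∧ p3))) ∧ (p4 ∧ (p2 ∨ ¬p3))) → ¬p1) ∧ ¬(p4 ∨ (p3 → ¬p4))) ∨ p1) = max(0, 0.1) = 0.1

0.10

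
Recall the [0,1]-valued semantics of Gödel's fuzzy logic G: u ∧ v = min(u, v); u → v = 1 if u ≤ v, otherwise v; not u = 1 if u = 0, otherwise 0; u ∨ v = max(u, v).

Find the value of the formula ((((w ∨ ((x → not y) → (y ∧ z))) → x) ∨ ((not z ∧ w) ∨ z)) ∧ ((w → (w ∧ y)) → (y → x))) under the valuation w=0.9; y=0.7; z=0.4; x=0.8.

0.80

not y: Gödel ¬ of 0.7 = 0 (operand ≠ 0)
(x → not y): 0.8 > 0, so result = 0
(y ∧ z) = min(0.7, 0.4) = 0.4
((x → not y) → (y ∧ z)): 0 ≤ 0.4, so result = 1
(w ∨ ((x → not y) → (y ∧ z))) = max(0.9, 1) = 1
((w ∨ ((x → not y) → (y ∧ z))) → x): 1 > 0.8, so result = 0.8
not z: Gödel ¬ of 0.4 = 0 (operand ≠ 0)
(not z ∧ w) = min(0, 0.9) = 0
((not z ∧ w) ∨ z) = max(0, 0.4) = 0.4
(((w ∨ ((x → not y) → (y ∧ z))) → x) ∨ ((not z ∧ w) ∨ z)) = max(0.8, 0.4) = 0.8
(w ∧ y) = min(0.9, 0.7) = 0.7
(w → (w ∧ y)): 0.9 > 0.7, so result = 0.7
(y → x): 0.7 ≤ 0.8, so result = 1
((w → (w ∧ y)) → (y → x)): 0.7 ≤ 1, so result = 1
((((w ∨ ((x → not y) → (y ∧ z))) → x) ∨ ((not z ∧ w) ∨ z)) ∧ ((w → (w ∧ y)) → (y → x))) = min(0.8, 1) = 0.8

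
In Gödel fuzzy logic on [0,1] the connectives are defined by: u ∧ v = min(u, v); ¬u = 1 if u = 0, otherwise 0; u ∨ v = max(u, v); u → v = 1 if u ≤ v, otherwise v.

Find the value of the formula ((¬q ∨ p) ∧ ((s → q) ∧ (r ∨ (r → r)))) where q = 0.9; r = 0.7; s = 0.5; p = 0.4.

¬q: Gödel ¬ of 0.9 = 0 (operand ≠ 0)
(¬q ∨ p) = max(0, 0.4) = 0.4
(s → q): 0.5 ≤ 0.9, so result = 1
(r → r): 0.7 ≤ 0.7, so result = 1
(r ∨ (r → r)) = max(0.7, 1) = 1
((s → q) ∧ (r ∨ (r → r))) = min(1, 1) = 1
((¬q ∨ p) ∧ ((s → q) ∧ (r ∨ (r → r)))) = min(0.4, 1) = 0.4

0.40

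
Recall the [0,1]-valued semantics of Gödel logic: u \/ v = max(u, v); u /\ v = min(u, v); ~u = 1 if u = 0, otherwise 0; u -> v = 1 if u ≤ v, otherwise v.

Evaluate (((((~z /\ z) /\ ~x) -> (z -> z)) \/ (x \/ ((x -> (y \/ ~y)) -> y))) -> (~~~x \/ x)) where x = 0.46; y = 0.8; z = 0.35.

0.46

~z: Gödel ¬ of 0.35 = 0 (operand ≠ 0)
(~z /\ z) = min(0, 0.35) = 0
~x: Gödel ¬ of 0.46 = 0 (operand ≠ 0)
((~z /\ z) /\ ~x) = min(0, 0) = 0
(z -> z): 0.35 ≤ 0.35, so result = 1
(((~z /\ z) /\ ~x) -> (z -> z)): 0 ≤ 1, so result = 1
~y: Gödel ¬ of 0.8 = 0 (operand ≠ 0)
(y \/ ~y) = max(0.8, 0) = 0.8
(x -> (y \/ ~y)): 0.46 ≤ 0.8, so result = 1
((x -> (y \/ ~y)) -> y): 1 > 0.8, so result = 0.8
(x \/ ((x -> (y \/ ~y)) -> y)) = max(0.46, 0.8) = 0.8
((((~z /\ z) /\ ~x) -> (z -> z)) \/ (x \/ ((x -> (y \/ ~y)) -> y))) = max(1, 0.8) = 1
~x: Gödel ¬ of 0.46 = 0 (operand ≠ 0)
~~x: Gödel ¬ of 0 = 1 (operand is 0)
~~~x: Gödel ¬ of 1 = 0 (operand ≠ 0)
(~~~x \/ x) = max(0, 0.46) = 0.46
(((((~z /\ z) /\ ~x) -> (z -> z)) \/ (x \/ ((x -> (y \/ ~y)) -> y))) -> (~~~x \/ x)): 1 > 0.46, so result = 0.46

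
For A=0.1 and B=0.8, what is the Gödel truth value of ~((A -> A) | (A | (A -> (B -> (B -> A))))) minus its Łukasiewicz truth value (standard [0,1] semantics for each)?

0.00

Gödel evaluation:
  (A -> A): 0.1 ≤ 0.1, so result = 1
  (B -> A): 0.8 > 0.1, so result = 0.1
  (B -> (B -> A)): 0.8 > 0.1, so result = 0.1
  (A -> (B -> (B -> A))): 0.1 ≤ 0.1, so result = 1
  (A | (A -> (B -> (B -> A)))) = max(0.1, 1) = 1
  ((A -> A) | (A | (A -> (B -> (B -> A))))) = max(1, 1) = 1
  ~((A -> A) | (A | (A -> (B -> (B -> A))))): Gödel ¬ of 1 = 0 (operand ≠ 0)
  Gödel value = 0
Łukasiewicz evaluation:
  (A -> A): min(1, 1 − 0.1 + 0.1) = 1
  (B -> A): min(1, 1 − 0.8 + 0.1) = 0.3
  (B -> (B -> A)): min(1, 1 − 0.8 + 0.3) = 0.5
  (A -> (B -> (B -> A))): min(1, 1 − 0.1 + 0.5) = 1
  (A | (A -> (B -> (B -> A)))) = max(0.1, 1) = 1
  ((A -> A) | (A | (A -> (B -> (B -> A))))) = max(1, 1) = 1
  ~((A -> A) | (A | (A -> (B -> (B -> A))))): Łukasiewicz ¬ gives 1 − 1 = 0
  Łukasiewicz value = 0
Difference: 0 − 0 = 0.00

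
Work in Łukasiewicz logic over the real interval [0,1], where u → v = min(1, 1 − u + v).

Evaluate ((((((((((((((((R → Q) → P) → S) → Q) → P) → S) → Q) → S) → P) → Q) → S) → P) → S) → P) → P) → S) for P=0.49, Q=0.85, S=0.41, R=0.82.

(R → Q): min(1, 1 − 0.82 + 0.85) = 1
((R → Q) → P): min(1, 1 − 1 + 0.49) = 0.49
(((R → Q) → P) → S): min(1, 1 − 0.49 + 0.41) = 0.92
((((R → Q) → P) → S) → Q): min(1, 1 − 0.92 + 0.85) = 0.93
(((((R → Q) → P) → S) → Q) → P): min(1, 1 − 0.93 + 0.49) = 0.56
((((((R → Q) → P) → S) → Q) → P) → S): min(1, 1 − 0.56 + 0.41) = 0.85
(((((((R → Q) → P) → S) → Q) → P) → S) → Q): min(1, 1 − 0.85 + 0.85) = 1
((((((((R → Q) → P) → S) → Q) → P) → S) → Q) → S): min(1, 1 − 1 + 0.41) = 0.41
(((((((((R → Q) → P) → S) → Q) → P) → S) → Q) → S) → P): min(1, 1 − 0.41 + 0.49) = 1
((((((((((R → Q) → P) → S) → Q) → P) → S) → Q) → S) → P) → Q): min(1, 1 − 1 + 0.85) = 0.85
(((((((((((R → Q) → P) → S) → Q) → P) → S) → Q) → S) → P) → Q) → S): min(1, 1 − 0.85 + 0.41) = 0.56
((((((((((((R → Q) → P) → S) → Q) → P) → S) → Q) → S) → P) → Q) → S) → P): min(1, 1 − 0.56 + 0.49) = 0.93
(((((((((((((R → Q) → P) → S) → Q) → P) → S) → Q) → S) → P) → Q) → S) → P) → S): min(1, 1 − 0.93 + 0.41) = 0.48
((((((((((((((R → Q) → P) → S) → Q) → P) → S) → Q) → S) → P) → Q) → S) → P) → S) → P): min(1, 1 − 0.48 + 0.49) = 1
(((((((((((((((R → Q) → P) → S) → Q) → P) → S) → Q) → S) → P) → Q) → S) → P) → S) → P) → P): min(1, 1 − 1 + 0.49) = 0.49
((((((((((((((((R → Q) → P) → S) → Q) → P) → S) → Q) → S) → P) → Q) → S) → P) → S) → P) → P) → S): min(1, 1 − 0.49 + 0.41) = 0.92

0.92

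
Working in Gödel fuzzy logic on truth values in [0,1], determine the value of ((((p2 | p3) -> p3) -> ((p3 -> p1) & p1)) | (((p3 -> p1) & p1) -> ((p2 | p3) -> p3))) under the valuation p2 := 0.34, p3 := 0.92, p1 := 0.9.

(p2 | p3) = max(0.34, 0.92) = 0.92
((p2 | p3) -> p3): 0.92 ≤ 0.92, so result = 1
(p3 -> p1): 0.92 > 0.9, so result = 0.9
((p3 -> p1) & p1) = min(0.9, 0.9) = 0.9
(((p2 | p3) -> p3) -> ((p3 -> p1) & p1)): 1 > 0.9, so result = 0.9
(p3 -> p1): 0.92 > 0.9, so result = 0.9
((p3 -> p1) & p1) = min(0.9, 0.9) = 0.9
(p2 | p3) = max(0.34, 0.92) = 0.92
((p2 | p3) -> p3): 0.92 ≤ 0.92, so result = 1
(((p3 -> p1) & p1) -> ((p2 | p3) -> p3)): 0.9 ≤ 1, so result = 1
((((p2 | p3) -> p3) -> ((p3 -> p1) & p1)) | (((p3 -> p1) & p1) -> ((p2 | p3) -> p3))) = max(0.9, 1) = 1

1.00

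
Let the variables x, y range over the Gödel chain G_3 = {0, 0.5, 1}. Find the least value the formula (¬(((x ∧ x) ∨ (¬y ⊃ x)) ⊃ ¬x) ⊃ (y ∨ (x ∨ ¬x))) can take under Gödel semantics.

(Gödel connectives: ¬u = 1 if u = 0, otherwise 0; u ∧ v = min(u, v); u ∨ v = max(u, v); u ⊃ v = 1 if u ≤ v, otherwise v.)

The minimum is attained at x = 0.5, y = 0:
  (x ∧ x) = min(0.5, 0.5) = 0.5
  ¬y: Gödel ¬ of 0 = 1 (operand is 0)
  (¬y ⊃ x): 1 > 0.5, so result = 0.5
  ((x ∧ x) ∨ (¬y ⊃ x)) = max(0.5, 0.5) = 0.5
  ¬x: Gödel ¬ of 0.5 = 0 (operand ≠ 0)
  (((x ∧ x) ∨ (¬y ⊃ x)) ⊃ ¬x): 0.5 > 0, so result = 0
  ¬(((x ∧ x) ∨ (¬y ⊃ x)) ⊃ ¬x): Gödel ¬ of 0 = 1 (operand is 0)
  ¬x: Gödel ¬ of 0.5 = 0 (operand ≠ 0)
  (x ∨ ¬x) = max(0.5, 0) = 0.5
  (y ∨ (x ∨ ¬x)) = max(0, 0.5) = 0.5
  (¬(((x ∧ x) ∨ (¬y ⊃ x)) ⊃ ¬x) ⊃ (y ∨ (x ∨ ¬x))): 1 > 0.5, so result = 0.5
Checking all 9 assignments confirms none give a value below 0.50.

0.50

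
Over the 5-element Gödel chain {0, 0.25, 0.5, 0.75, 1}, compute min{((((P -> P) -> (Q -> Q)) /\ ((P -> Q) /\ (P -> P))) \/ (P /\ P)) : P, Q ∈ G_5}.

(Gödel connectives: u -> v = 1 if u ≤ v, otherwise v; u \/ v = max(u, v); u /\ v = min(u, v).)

0.25

The minimum is attained at P = 0.25, Q = 0:
  (P -> P): 0.25 ≤ 0.25, so result = 1
  (Q -> Q): 0 ≤ 0, so result = 1
  ((P -> P) -> (Q -> Q)): 1 ≤ 1, so result = 1
  (P -> Q): 0.25 > 0, so result = 0
  (P -> P): 0.25 ≤ 0.25, so result = 1
  ((P -> Q) /\ (P -> P)) = min(0, 1) = 0
  (((P -> P) -> (Q -> Q)) /\ ((P -> Q) /\ (P -> P))) = min(1, 0) = 0
  (P /\ P) = min(0.25, 0.25) = 0.25
  ((((P -> P) -> (Q -> Q)) /\ ((P -> Q) /\ (P -> P))) \/ (P /\ P)) = max(0, 0.25) = 0.25
Checking all 25 assignments confirms none give a value below 0.25.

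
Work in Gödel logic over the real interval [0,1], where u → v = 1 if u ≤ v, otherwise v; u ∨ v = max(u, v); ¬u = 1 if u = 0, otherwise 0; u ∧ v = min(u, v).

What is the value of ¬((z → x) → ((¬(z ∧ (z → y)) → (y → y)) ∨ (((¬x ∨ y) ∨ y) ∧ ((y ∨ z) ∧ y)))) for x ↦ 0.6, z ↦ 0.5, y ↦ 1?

(z → x): 0.5 ≤ 0.6, so result = 1
(z → y): 0.5 ≤ 1, so result = 1
(z ∧ (z → y)) = min(0.5, 1) = 0.5
¬(z ∧ (z → y)): Gödel ¬ of 0.5 = 0 (operand ≠ 0)
(y → y): 1 ≤ 1, so result = 1
(¬(z ∧ (z → y)) → (y → y)): 0 ≤ 1, so result = 1
¬x: Gödel ¬ of 0.6 = 0 (operand ≠ 0)
(¬x ∨ y) = max(0, 1) = 1
((¬x ∨ y) ∨ y) = max(1, 1) = 1
(y ∨ z) = max(1, 0.5) = 1
((y ∨ z) ∧ y) = min(1, 1) = 1
(((¬x ∨ y) ∨ y) ∧ ((y ∨ z) ∧ y)) = min(1, 1) = 1
((¬(z ∧ (z → y)) → (y → y)) ∨ (((¬x ∨ y) ∨ y) ∧ ((y ∨ z) ∧ y))) = max(1, 1) = 1
((z → x) → ((¬(z ∧ (z → y)) → (y → y)) ∨ (((¬x ∨ y) ∨ y) ∧ ((y ∨ z) ∧ y)))): 1 ≤ 1, so result = 1
¬((z → x) → ((¬(z ∧ (z → y)) → (y → y)) ∨ (((¬x ∨ y) ∨ y) ∧ ((y ∨ z) ∧ y)))): Gödel ¬ of 1 = 0 (operand ≠ 0)

0.00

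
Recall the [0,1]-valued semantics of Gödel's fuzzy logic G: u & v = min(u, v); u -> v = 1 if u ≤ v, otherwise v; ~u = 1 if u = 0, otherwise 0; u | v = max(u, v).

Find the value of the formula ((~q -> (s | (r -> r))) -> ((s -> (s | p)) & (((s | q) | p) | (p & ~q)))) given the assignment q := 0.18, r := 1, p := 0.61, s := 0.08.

0.61

~q: Gödel ¬ of 0.18 = 0 (operand ≠ 0)
(r -> r): 1 ≤ 1, so result = 1
(s | (r -> r)) = max(0.08, 1) = 1
(~q -> (s | (r -> r))): 0 ≤ 1, so result = 1
(s | p) = max(0.08, 0.61) = 0.61
(s -> (s | p)): 0.08 ≤ 0.61, so result = 1
(s | q) = max(0.08, 0.18) = 0.18
((s | q) | p) = max(0.18, 0.61) = 0.61
~q: Gödel ¬ of 0.18 = 0 (operand ≠ 0)
(p & ~q) = min(0.61, 0) = 0
(((s | q) | p) | (p & ~q)) = max(0.61, 0) = 0.61
((s -> (s | p)) & (((s | q) | p) | (p & ~q))) = min(1, 0.61) = 0.61
((~q -> (s | (r -> r))) -> ((s -> (s | p)) & (((s | q) | p) | (p & ~q)))): 1 > 0.61, so result = 0.61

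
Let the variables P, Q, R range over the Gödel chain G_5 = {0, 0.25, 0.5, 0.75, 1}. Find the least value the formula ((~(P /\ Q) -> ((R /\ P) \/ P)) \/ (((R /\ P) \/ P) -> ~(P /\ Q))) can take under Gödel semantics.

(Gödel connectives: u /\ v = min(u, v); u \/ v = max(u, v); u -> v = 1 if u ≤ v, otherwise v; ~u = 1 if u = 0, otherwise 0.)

1.00

Every assignment gives 1. For instance at P = 0, Q = 0, R = 0:
  (P /\ Q) = min(0, 0) = 0
  ~(P /\ Q): Gödel ¬ of 0 = 1 (operand is 0)
  (R /\ P) = min(0, 0) = 0
  ((R /\ P) \/ P) = max(0, 0) = 0
  (~(P /\ Q) -> ((R /\ P) \/ P)): 1 > 0, so result = 0
  (R /\ P) = min(0, 0) = 0
  ((R /\ P) \/ P) = max(0, 0) = 0
  (P /\ Q) = min(0, 0) = 0
  ~(P /\ Q): Gödel ¬ of 0 = 1 (operand is 0)
  (((R /\ P) \/ P) -> ~(P /\ Q)): 0 ≤ 1, so result = 1
  ((~(P /\ Q) -> ((R /\ P) \/ P)) \/ (((R /\ P) \/ P) -> ~(P /\ Q))) = max(0, 1) = 1
All 125 assignments give value 1 — the formula is a G_5-tautology.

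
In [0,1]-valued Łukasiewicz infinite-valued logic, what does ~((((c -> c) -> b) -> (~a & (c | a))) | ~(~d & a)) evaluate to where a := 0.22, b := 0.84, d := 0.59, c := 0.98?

0.06

(c -> c): min(1, 1 − 0.98 + 0.98) = 1
((c -> c) -> b): min(1, 1 − 1 + 0.84) = 0.84
~a: Łukasiewicz ¬ gives 1 − 0.22 = 0.78
(c | a) = max(0.98, 0.22) = 0.98
(~a & (c | a)) = min(0.78, 0.98) = 0.78
(((c -> c) -> b) -> (~a & (c | a))): min(1, 1 − 0.84 + 0.78) = 0.94
~d: Łukasiewicz ¬ gives 1 − 0.59 = 0.41
(~d & a) = min(0.41, 0.22) = 0.22
~(~d & a): Łukasiewicz ¬ gives 1 − 0.22 = 0.78
((((c -> c) -> b) -> (~a & (c | a))) | ~(~d & a)) = max(0.94, 0.78) = 0.94
~((((c -> c) -> b) -> (~a & (c | a))) | ~(~d & a)): Łukasiewicz ¬ gives 1 − 0.94 = 0.06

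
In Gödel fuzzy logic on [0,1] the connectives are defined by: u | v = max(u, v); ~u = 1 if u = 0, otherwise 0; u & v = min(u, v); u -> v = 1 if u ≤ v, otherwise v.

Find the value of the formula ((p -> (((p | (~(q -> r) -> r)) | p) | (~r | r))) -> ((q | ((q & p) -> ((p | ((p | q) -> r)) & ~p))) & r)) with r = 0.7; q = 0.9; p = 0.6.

0.70

(q -> r): 0.9 > 0.7, so result = 0.7
~(q -> r): Gödel ¬ of 0.7 = 0 (operand ≠ 0)
(~(q -> r) -> r): 0 ≤ 0.7, so result = 1
(p | (~(q -> r) -> r)) = max(0.6, 1) = 1
((p | (~(q -> r) -> r)) | p) = max(1, 0.6) = 1
~r: Gödel ¬ of 0.7 = 0 (operand ≠ 0)
(~r | r) = max(0, 0.7) = 0.7
(((p | (~(q -> r) -> r)) | p) | (~r | r)) = max(1, 0.7) = 1
(p -> (((p | (~(q -> r) -> r)) | p) | (~r | r))): 0.6 ≤ 1, so result = 1
(q & p) = min(0.9, 0.6) = 0.6
(p | q) = max(0.6, 0.9) = 0.9
((p | q) -> r): 0.9 > 0.7, so result = 0.7
(p | ((p | q) -> r)) = max(0.6, 0.7) = 0.7
~p: Gödel ¬ of 0.6 = 0 (operand ≠ 0)
((p | ((p | q) -> r)) & ~p) = min(0.7, 0) = 0
((q & p) -> ((p | ((p | q) -> r)) & ~p)): 0.6 > 0, so result = 0
(q | ((q & p) -> ((p | ((p | q) -> r)) & ~p))) = max(0.9, 0) = 0.9
((q | ((q & p) -> ((p | ((p | q) -> r)) & ~p))) & r) = min(0.9, 0.7) = 0.7
((p -> (((p | (~(q -> r) -> r)) | p) | (~r | r))) -> ((q | ((q & p) -> ((p | ((p | q) -> r)) & ~p))) & r)): 1 > 0.7, so result = 0.7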